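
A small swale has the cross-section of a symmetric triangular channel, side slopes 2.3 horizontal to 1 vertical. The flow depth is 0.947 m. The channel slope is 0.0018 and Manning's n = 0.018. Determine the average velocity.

V = 1.35 m/s

For a triangular section with side slope z = 2.3: A = zy² = 2.3×0.947² = 2.063 m²; P = 2y√(1+z²) = 2×0.947×2.508 = 4.75 m.
Hydraulic radius R = A/P = 2.063/4.75 = 0.4342 m.
From Manning's equation, V = (1/n) R^(2/3) S^(1/2) = (1/0.018) × 0.4342^(2/3) × 0.0018^(1/2) = 1.35 m/s.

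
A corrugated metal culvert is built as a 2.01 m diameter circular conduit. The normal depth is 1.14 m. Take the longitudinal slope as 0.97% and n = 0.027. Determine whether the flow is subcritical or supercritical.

For a circular section of diameter D = 2.01 m at depth y = 1.14 m, the central angle is θ = 2 arccos(1 − 2y/D) = 3.411 rad. Then A = (D²/8)(θ − sin θ) = 1.857 m² and P = Dθ/2 = 3.428 m.
Hydraulic radius R = A/P = 1.857/3.428 = 0.5417 m.
V = (1/n) R^(2/3) √S = (1/0.027) × 0.5417^(2/3) × √0.0097 = 2.424 m/s. Hydraulic depth D_h = A/T = 1.857/1.992 = 0.9324 m.
Froude number Fr = V/√(g·D_h) = 2.424/√(9.81×0.9324) = 0.802, which is less than 1, so the flow is subcritical.

subcritical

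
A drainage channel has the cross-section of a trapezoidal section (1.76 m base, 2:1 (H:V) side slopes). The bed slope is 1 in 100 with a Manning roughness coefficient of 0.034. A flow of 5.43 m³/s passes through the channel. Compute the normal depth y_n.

y_n = 0.833 m

Manning's equation rearranged: A R^(2/3) = nQ / (1·√S) = 0.034 × 5.43 / (√0.01) = 1.846.
At y = 0.734 m: A R^(2/3) = 1.432 — short.
At y = 0.931 m: A R^(2/3) = 2.316 — over.
At y = 0.833 m: A R^(2/3) = 1.846 — close enough.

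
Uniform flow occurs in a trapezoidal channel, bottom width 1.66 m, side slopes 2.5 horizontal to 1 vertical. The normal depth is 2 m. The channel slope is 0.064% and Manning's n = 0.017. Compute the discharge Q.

Q = 20.8 m³/s

With bottom width b = 1.66 m and side slope z = 2.5: A = (b + zy)y = (1.66 + 2.5×2)×2 = 13.32 m²; P = b + 2y√(1+z²) = 1.66 + 2×2×2.693 = 12.43 m.
Hydraulic radius R = A/P = 13.32/12.43 = 1.072 m.
Manning's equation: Q = (1/n) A R^(2/3) S^(1/2) = (1/0.017) × 13.32 × 1.072^(2/3) × 0.00064^(1/2) = 20.8 m³/s.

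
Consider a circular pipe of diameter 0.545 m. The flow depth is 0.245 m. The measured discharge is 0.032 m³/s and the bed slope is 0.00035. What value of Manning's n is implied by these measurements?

n = 0.015

For a circular section of diameter D = 0.545 m at depth y = 0.245 m, the central angle is θ = 2 arccos(1 − 2y/D) = 2.939 rad. Then A = (D²/8)(θ − sin θ) = 0.1017 m² and P = Dθ/2 = 0.801 m.
Hydraulic radius R = A/P = 0.1017/0.801 = 0.1269 m.
Rearranging Manning's equation: n = (1/Q) A R^(2/3) S^(1/2) = (1/0.032) × 0.1017 × 0.1269^(2/3) × √0.00035 = 0.015.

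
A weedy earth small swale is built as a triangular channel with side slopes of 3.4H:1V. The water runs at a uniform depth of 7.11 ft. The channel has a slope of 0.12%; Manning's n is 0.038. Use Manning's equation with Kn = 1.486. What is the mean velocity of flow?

For a triangular section with side slope z = 3.4: A = zy² = 3.4×7.11² = 171.9 ft²; P = 2y√(1+z²) = 2×7.11×3.544 = 50.4 ft.
Hydraulic radius R = A/P = 171.9/50.4 = 3.411 ft.
From Manning's equation, V = (1.486/n) R^(2/3) S^(1/2) = (1.486/0.038) × 3.411^(2/3) × 0.0012^(1/2) = 3.07 ft/s.

V = 3.07 ft/s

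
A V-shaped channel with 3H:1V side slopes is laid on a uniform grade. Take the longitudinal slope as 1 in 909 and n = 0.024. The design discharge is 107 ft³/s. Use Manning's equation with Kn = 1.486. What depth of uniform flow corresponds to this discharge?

Manning's equation rearranged: A R^(2/3) = nQ / (1.486·√S) = 0.024 × 107 / (1.486 × √0.0011) = 52.1.
Trying y = 4.41 ft: A R^(2/3) = 95.43 — too large.
Trying y = 2.92 ft: A R^(2/3) = 31.78 — too small.
Trying y = 3.51 ft: A R^(2/3) = 51.92 — close enough.

y_n = 3.51 ft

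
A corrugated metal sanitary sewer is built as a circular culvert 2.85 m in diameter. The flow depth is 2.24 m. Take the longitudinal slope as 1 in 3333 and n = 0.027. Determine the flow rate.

For a circular section of diameter D = 2.85 m at depth y = 2.24 m, the central angle is θ = 2 arccos(1 − 2y/D) = 4.359 rad. Then A = (D²/8)(θ − sin θ) = 5.379 m² and P = Dθ/2 = 6.212 m.
Hydraulic radius R = A/P = 5.379/6.212 = 0.8659 m.
Manning's equation: Q = (1/n) A R^(2/3) S^(1/2) = (1/0.027) × 5.379 × 0.8659^(2/3) × 0.0003^(1/2) = 3.13 m³/s.

Q = 3.13 m³/s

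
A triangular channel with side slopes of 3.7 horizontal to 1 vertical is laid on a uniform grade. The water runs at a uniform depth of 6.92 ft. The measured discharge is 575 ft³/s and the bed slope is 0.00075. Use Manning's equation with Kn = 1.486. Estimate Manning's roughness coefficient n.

For a triangular section with side slope z = 3.7: A = zy² = 3.7×6.92² = 177.2 ft²; P = 2y√(1+z²) = 2×6.92×3.833 = 53.05 ft.
Hydraulic radius R = A/P = 177.2/53.05 = 3.34 ft.
Rearranging Manning's equation: n = (1.486/Q) A R^(2/3) S^(1/2) = (1.486/575) × 177.2 × 3.34^(2/3) × √0.00075 = 0.028.

n = 0.028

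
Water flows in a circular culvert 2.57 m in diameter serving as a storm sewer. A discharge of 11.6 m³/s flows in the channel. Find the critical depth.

y_c = 1.54 m

At critical depth, Q² T / (g A³) = 1, i.e. A³/T = Q²/g = 11.6²/9.81 = 13.72.
Try y = 1.16 m: A³/T = 4.591 — low.
Try y = 1.75 m: A³/T = 22.23 — high.
Try y = 1.54 m: A³/T = 13.56 — ≈ 13.72.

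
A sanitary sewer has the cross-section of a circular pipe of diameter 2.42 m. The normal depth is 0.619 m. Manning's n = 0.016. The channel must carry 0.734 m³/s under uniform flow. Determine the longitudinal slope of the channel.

S = 0.00062

For a circular section of diameter D = 2.42 m at depth y = 0.619 m, the central angle is θ = 2 arccos(1 − 2y/D) = 2.121 rad. Then A = (D²/8)(θ − sin θ) = 0.9287 m² and P = Dθ/2 = 2.566 m.
Hydraulic radius R = A/P = 0.9287/2.566 = 0.3619 m.
From Manning's equation, S = [nQ / (1 A R^(2/3))]² = [0.016 × 0.734 / (1 × 0.9287 × 0.3619^(2/3))]² = 0.00062.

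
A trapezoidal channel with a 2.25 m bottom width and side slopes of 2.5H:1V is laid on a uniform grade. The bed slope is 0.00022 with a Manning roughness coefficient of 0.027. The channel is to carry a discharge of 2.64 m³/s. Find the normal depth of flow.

y_n = 1.17 m

Manning's equation rearranged: A R^(2/3) = nQ / (1·√S) = 0.027 × 2.64 / (√0.00022) = 4.806.
At y = 0.919 m: A R^(2/3) = 2.908 — too small.
At y = 1.43 m: A R^(2/3) = 7.399 — too large.
At y = 1.17 m: A R^(2/3) = 4.81 — matches.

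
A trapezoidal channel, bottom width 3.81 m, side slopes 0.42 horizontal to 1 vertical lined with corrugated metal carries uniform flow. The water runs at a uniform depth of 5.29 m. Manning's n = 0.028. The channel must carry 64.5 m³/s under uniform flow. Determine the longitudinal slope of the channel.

With bottom width b = 3.81 m and side slope z = 0.42: A = (b + zy)y = (3.81 + 0.42×5.29)×5.29 = 31.91 m²; P = b + 2y√(1+z²) = 3.81 + 2×5.29×1.085 = 15.29 m.
Hydraulic radius R = A/P = 31.91/15.29 = 2.088 m.
From Manning's equation, S = [nQ / (1 A R^(2/3))]² = [0.028 × 64.5 / (1 × 31.91 × 2.088^(2/3))]² = 0.0012.

S = 0.0012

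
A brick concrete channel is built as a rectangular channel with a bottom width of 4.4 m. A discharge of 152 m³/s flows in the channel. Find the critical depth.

For a rectangular channel, critical depth y_c = (q²/g)^(1/3) where q = Q/b = 152/4.4 = 34.55 m²/s.
So y_c = (34.55²/9.81)^(1/3) = 4.95 m.

y_c = 4.95 m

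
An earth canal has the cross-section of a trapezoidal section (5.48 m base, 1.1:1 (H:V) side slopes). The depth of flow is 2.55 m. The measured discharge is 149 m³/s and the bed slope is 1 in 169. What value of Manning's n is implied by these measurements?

With bottom width b = 5.48 m and side slope z = 1.1: A = (b + zy)y = (5.48 + 1.1×2.55)×2.55 = 21.13 m²; P = b + 2y√(1+z²) = 5.48 + 2×2.55×1.487 = 13.06 m.
Hydraulic radius R = A/P = 21.13/13.06 = 1.617 m.
Rearranging Manning's equation: n = (1/Q) A R^(2/3) S^(1/2) = (1/149) × 21.13 × 1.617^(2/3) × √0.005917 = 0.015.

n = 0.015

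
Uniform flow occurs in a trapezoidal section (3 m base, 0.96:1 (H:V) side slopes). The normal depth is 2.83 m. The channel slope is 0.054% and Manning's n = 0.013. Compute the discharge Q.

With bottom width b = 3 m and side slope z = 0.96: A = (b + zy)y = (3 + 0.96×2.83)×2.83 = 16.18 m²; P = b + 2y√(1+z²) = 3 + 2×2.83×1.386 = 10.85 m.
Hydraulic radius R = A/P = 16.18/10.85 = 1.492 m.
Manning's equation: Q = (1/n) A R^(2/3) S^(1/2) = (1/0.013) × 16.18 × 1.492^(2/3) × 0.00054^(1/2) = 37.8 m³/s.

Q = 37.8 m³/s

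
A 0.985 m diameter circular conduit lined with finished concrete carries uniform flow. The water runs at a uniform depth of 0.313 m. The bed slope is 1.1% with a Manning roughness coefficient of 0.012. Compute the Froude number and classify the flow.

For a circular section of diameter D = 0.985 m at depth y = 0.313 m, the central angle is θ = 2 arccos(1 − 2y/D) = 2.395 rad. Then A = (D²/8)(θ − sin θ) = 0.2082 m² and P = Dθ/2 = 1.18 m.
Hydraulic radius R = A/P = 0.2082/1.18 = 0.1765 m.
V = (1/n) R^(2/3) √S = (1/0.012) × 0.1765^(2/3) × √0.011 = 2.75 m/s. Hydraulic depth D_h = A/T = 0.2082/0.9172 = 0.227 m.
Froude number Fr = V/√(g·D_h) = 2.75/√(9.81×0.227) = 1.84, which is greater than 1, so the flow is supercritical.

supercritical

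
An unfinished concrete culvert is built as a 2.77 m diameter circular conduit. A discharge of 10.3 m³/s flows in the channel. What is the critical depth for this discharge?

At critical depth, Q² T / (g A³) = 1, i.e. A³/T = Q²/g = 10.3²/9.81 = 10.81.
Try y = 1.03 m: A³/T = 3.174 — short.
Try y = 1.69 m: A³/T = 21.14 — over.
Try y = 1.42 m: A³/T = 10.86 — matches.

y_c = 1.42 m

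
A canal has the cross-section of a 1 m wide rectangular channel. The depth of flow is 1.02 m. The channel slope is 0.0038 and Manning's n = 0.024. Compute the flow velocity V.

Flow area A = b·y = 1 × 1.02 = 1.02 m². Wetted perimeter P = b + 2y = 1 + 2×1.02 = 3.04 m.
Hydraulic radius R = A/P = 1.02/3.04 = 0.3355 m.
From Manning's equation, V = (1/n) R^(2/3) S^(1/2) = (1/0.024) × 0.3355^(2/3) × 0.0038^(1/2) = 1.24 m/s.

V = 1.24 m/s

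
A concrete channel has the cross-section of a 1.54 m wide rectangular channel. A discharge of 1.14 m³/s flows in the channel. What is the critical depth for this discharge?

y_c = 0.382 m

For a rectangular channel, critical depth y_c = (q²/g)^(1/3) where q = Q/b = 1.14/1.54 = 0.7403 m²/s.
So y_c = (0.7403²/9.81)^(1/3) = 0.382 m.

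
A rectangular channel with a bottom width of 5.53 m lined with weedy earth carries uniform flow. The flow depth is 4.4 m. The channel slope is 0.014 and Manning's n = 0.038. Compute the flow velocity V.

Flow area A = b·y = 5.53 × 4.4 = 24.33 m². Wetted perimeter P = b + 2y = 5.53 + 2×4.4 = 14.33 m.
Hydraulic radius R = A/P = 24.33/14.33 = 1.698 m.
From Manning's equation, V = (1/n) R^(2/3) S^(1/2) = (1/0.038) × 1.698^(2/3) × 0.014^(1/2) = 4.43 m/s.

V = 4.43 m/s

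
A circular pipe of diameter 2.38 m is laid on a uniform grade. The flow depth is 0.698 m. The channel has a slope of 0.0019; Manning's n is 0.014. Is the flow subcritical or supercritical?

For a circular section of diameter D = 2.38 m at depth y = 0.698 m, the central angle is θ = 2 arccos(1 − 2y/D) = 2.289 rad. Then A = (D²/8)(θ − sin θ) = 1.088 m² and P = Dθ/2 = 2.724 m.
Hydraulic radius R = A/P = 1.088/2.724 = 0.3993 m.
V = (1/n) R^(2/3) √S = (1/0.014) × 0.3993^(2/3) × √0.0019 = 1.688 m/s. Hydraulic depth D_h = A/T = 1.088/2.167 = 0.5019 m.
Froude number Fr = V/√(g·D_h) = 1.688/√(9.81×0.5019) = 0.761, which is less than 1, so the flow is subcritical.

subcritical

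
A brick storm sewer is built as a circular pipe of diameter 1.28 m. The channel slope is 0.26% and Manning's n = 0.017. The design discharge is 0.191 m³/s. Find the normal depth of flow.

Manning's equation rearranged: A R^(2/3) = nQ / (1·√S) = 0.017 × 0.191 / (√0.0026) = 0.06368.
At y = 0.224 m: A R^(2/3) = 0.04017 — low.
At y = 0.281 m: A R^(2/3) = 0.06362 — matches.

y_n = 0.281 m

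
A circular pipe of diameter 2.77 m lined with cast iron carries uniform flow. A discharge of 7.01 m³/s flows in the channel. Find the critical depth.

y_c = 1.16 m

At critical depth, Q² T / (g A³) = 1, i.e. A³/T = Q²/g = 7.01²/9.81 = 5.009.
Try y = 1.42 m: A³/T = 10.86 — too large.
Try y = 1.16 m: A³/T = 5.011 — ≈ 5.009.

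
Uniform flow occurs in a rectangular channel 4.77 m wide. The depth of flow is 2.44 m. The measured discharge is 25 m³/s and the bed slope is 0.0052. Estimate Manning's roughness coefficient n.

n = 0.038

Flow area A = b·y = 4.77 × 2.44 = 11.64 m². Wetted perimeter P = b + 2y = 4.77 + 2×2.44 = 9.65 m.
Hydraulic radius R = A/P = 11.64/9.65 = 1.206 m.
Rearranging Manning's equation: n = (1/Q) A R^(2/3) S^(1/2) = (1/25) × 11.64 × 1.206^(2/3) × √0.0052 = 0.038.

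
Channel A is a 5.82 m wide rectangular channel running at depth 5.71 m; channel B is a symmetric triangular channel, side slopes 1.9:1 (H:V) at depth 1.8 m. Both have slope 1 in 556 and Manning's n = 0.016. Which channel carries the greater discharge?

channel A

Channel A: Flow area A = b·y = 5.82 × 5.71 = 33.23 m². Wetted perimeter P = b + 2y = 5.82 + 2×5.71 = 17.24 m. Hydraulic radius R = A/P = 33.23/17.24 = 1.928 m. Q_A = (1/0.016)·33.23·1.928^(2/3)·√0.001799 = 136.4 m³/s.
Channel B: For a triangular section with side slope z = 1.9: A = zy² = 1.9×1.8² = 6.156 m²; P = 2y√(1+z²) = 2×1.8×2.147 = 7.73 m. Hydraulic radius R = A/P = 6.156/7.73 = 0.7964 m. Q_B = (1/0.016)·6.156·0.7964^(2/3)·√0.001799 = 14.02 m³/s.
Q_A = 136.4 m³/s vs Q_B = 14.02 m³/s, so channel A carries more.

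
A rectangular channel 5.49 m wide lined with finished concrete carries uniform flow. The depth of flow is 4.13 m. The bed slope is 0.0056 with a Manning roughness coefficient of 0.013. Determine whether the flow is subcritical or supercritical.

Flow area A = b·y = 5.49 × 4.13 = 22.67 m². Wetted perimeter P = b + 2y = 5.49 + 2×4.13 = 13.75 m.
Hydraulic radius R = A/P = 22.67/13.75 = 1.649 m.
V = (1/n) R^(2/3) √S = (1/0.013) × 1.649^(2/3) × √0.0056 = 8.035 m/s. Hydraulic depth D_h = A/T = 22.67/5.49 = 4.13 m.
Froude number Fr = V/√(g·D_h) = 8.035/√(9.81×4.13) = 1.26, which is greater than 1, so the flow is supercritical.

supercritical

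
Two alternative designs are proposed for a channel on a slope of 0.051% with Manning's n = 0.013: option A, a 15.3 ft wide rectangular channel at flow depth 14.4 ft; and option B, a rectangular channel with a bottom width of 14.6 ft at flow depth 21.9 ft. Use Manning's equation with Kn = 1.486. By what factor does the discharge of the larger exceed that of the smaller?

1.54

Channel A: Flow area A = b·y = 15.3 × 14.4 = 220.3 ft². Wetted perimeter P = b + 2y = 15.3 + 2×14.4 = 44.1 ft. Hydraulic radius R = A/P = 220.3/44.1 = 4.996 ft. Q_A = (1.486/0.013)·220.3·4.996^(2/3)·√0.00051 = 1662 ft³/s.
Channel B: Flow area A = b·y = 14.6 × 21.9 = 319.7 ft². Wetted perimeter P = b + 2y = 14.6 + 2×21.9 = 58.4 ft. Hydraulic radius R = A/P = 319.7/58.4 = 5.475 ft. Q_B = (1.486/0.013)·319.7·5.475^(2/3)·√0.00051 = 2564 ft³/s.
The larger discharge is 2564 ft³/s and the smaller is 1662 ft³/s; the ratio is 1.54.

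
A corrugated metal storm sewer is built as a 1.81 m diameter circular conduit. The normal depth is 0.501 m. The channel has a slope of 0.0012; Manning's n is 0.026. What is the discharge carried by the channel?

For a circular section of diameter D = 1.81 m at depth y = 0.501 m, the central angle is θ = 2 arccos(1 − 2y/D) = 2.216 rad. Then A = (D²/8)(θ − sin θ) = 0.5804 m² and P = Dθ/2 = 2.006 m.
Hydraulic radius R = A/P = 0.5804/2.006 = 0.2894 m.
Manning's equation: Q = (1/n) A R^(2/3) S^(1/2) = (1/0.026) × 0.5804 × 0.2894^(2/3) × 0.0012^(1/2) = 0.338 m³/s.

Q = 0.338 m³/s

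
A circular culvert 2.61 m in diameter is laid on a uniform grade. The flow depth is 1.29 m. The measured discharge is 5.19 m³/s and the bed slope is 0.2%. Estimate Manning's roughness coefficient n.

For a circular section of diameter D = 2.61 m at depth y = 1.29 m, the central angle is θ = 2 arccos(1 − 2y/D) = 3.119 rad. Then A = (D²/8)(θ − sin θ) = 2.636 m² and P = Dθ/2 = 4.07 m.
Hydraulic radius R = A/P = 2.636/4.07 = 0.6477 m.
Rearranging Manning's equation: n = (1/Q) A R^(2/3) S^(1/2) = (1/5.19) × 2.636 × 0.6477^(2/3) × √0.002 = 0.017.

n = 0.017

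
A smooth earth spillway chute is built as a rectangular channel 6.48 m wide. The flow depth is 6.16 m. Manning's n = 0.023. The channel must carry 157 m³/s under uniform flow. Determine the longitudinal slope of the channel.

Flow area A = b·y = 6.48 × 6.16 = 39.92 m². Wetted perimeter P = b + 2y = 6.48 + 2×6.16 = 18.8 m.
Hydraulic radius R = A/P = 39.92/18.8 = 2.123 m.
From Manning's equation, S = [nQ / (1 A R^(2/3))]² = [0.023 × 157 / (1 × 39.92 × 2.123^(2/3))]² = 0.003.

S = 0.003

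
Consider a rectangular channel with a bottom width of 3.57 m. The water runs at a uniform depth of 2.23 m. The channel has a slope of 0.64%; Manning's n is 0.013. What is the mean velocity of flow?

Flow area A = b·y = 3.57 × 2.23 = 7.961 m². Wetted perimeter P = b + 2y = 3.57 + 2×2.23 = 8.03 m.
Hydraulic radius R = A/P = 7.961/8.03 = 0.9914 m.
From Manning's equation, V = (1/n) R^(2/3) S^(1/2) = (1/0.013) × 0.9914^(2/3) × 0.0064^(1/2) = 6.12 m/s.

V = 6.12 m/s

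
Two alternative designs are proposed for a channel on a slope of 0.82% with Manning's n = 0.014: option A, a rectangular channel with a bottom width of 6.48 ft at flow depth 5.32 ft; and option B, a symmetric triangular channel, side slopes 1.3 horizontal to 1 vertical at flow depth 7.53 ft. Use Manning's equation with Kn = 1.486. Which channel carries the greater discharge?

channel B

Channel A: Flow area A = b·y = 6.48 × 5.32 = 34.47 ft². Wetted perimeter P = b + 2y = 6.48 + 2×5.32 = 17.12 ft. Hydraulic radius R = A/P = 34.47/17.12 = 2.014 ft. Q_A = (1.486/0.014)·34.47·2.014^(2/3)·√0.0082 = 528.4 ft³/s.
Channel B: For a triangular section with side slope z = 1.3: A = zy² = 1.3×7.53² = 73.71 ft²; P = 2y√(1+z²) = 2×7.53×1.64 = 24.7 ft. Hydraulic radius R = A/P = 73.71/24.7 = 2.984 ft. Q_B = (1.486/0.014)·73.71·2.984^(2/3)·√0.0082 = 1469 ft³/s.
Q_A = 528.4 ft³/s vs Q_B = 1469 ft³/s, so channel B carries more.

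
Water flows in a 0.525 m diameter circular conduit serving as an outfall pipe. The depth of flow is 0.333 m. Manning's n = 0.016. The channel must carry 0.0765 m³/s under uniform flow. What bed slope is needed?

For a circular section of diameter D = 0.525 m at depth y = 0.333 m, the central angle is θ = 2 arccos(1 − 2y/D) = 3.685 rad. Then A = (D²/8)(θ − sin θ) = 0.1448 m² and P = Dθ/2 = 0.9674 m.
Hydraulic radius R = A/P = 0.1448/0.9674 = 0.1497 m.
From Manning's equation, S = [nQ / (1 A R^(2/3))]² = [0.016 × 0.0765 / (1 × 0.1448 × 0.1497^(2/3))]² = 0.000899.

S = 0.000899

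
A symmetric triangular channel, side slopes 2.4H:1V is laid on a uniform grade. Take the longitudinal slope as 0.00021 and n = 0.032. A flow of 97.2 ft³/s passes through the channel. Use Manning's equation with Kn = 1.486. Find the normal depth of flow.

Manning's equation rearranged: A R^(2/3) = nQ / (1.486·√S) = 0.032 × 97.2 / (1.486 × √0.00021) = 144.4.
Try y = 4.42 ft: A R^(2/3) = 75.42 — low.
Try y = 6.94 ft: A R^(2/3) = 251.2 — high.
Try y = 5.64 ft: A R^(2/3) = 144.5 — matches.

y_n = 5.64 ft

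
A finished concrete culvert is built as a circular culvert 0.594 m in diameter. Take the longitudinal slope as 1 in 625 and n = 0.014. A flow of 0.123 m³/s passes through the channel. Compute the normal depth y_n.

y_n = 0.316 m

Manning's equation rearranged: A R^(2/3) = nQ / (1·√S) = 0.014 × 0.123 / (√0.0016) = 0.04305.
At y = 0.22 m: A R^(2/3) = 0.02272 — low.
At y = 0.379 m: A R^(2/3) = 0.05723 — high.
At y = 0.316 m: A R^(2/3) = 0.0431 — close enough.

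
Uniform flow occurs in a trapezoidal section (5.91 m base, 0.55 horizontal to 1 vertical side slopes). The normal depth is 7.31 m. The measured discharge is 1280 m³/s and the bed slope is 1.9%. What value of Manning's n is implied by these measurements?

With bottom width b = 5.91 m and side slope z = 0.55: A = (b + zy)y = (5.91 + 0.55×7.31)×7.31 = 72.59 m²; P = b + 2y√(1+z²) = 5.91 + 2×7.31×1.141 = 22.6 m.
Hydraulic radius R = A/P = 72.59/22.6 = 3.213 m.
Rearranging Manning's equation: n = (1/Q) A R^(2/3) S^(1/2) = (1/1280) × 72.59 × 3.213^(2/3) × √0.019 = 0.017.

n = 0.017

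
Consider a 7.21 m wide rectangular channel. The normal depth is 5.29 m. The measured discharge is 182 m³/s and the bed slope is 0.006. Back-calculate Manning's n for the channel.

Flow area A = b·y = 7.21 × 5.29 = 38.14 m². Wetted perimeter P = b + 2y = 7.21 + 2×5.29 = 17.79 m.
Hydraulic radius R = A/P = 38.14/17.79 = 2.144 m.
Rearranging Manning's equation: n = (1/Q) A R^(2/3) S^(1/2) = (1/182) × 38.14 × 2.144^(2/3) × √0.006 = 0.027.

n = 0.027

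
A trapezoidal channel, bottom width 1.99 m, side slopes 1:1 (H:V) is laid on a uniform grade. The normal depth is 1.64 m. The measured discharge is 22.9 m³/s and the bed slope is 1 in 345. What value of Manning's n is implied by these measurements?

n = 0.013

With bottom width b = 1.99 m and side slope z = 1: A = (b + zy)y = (1.99 + 1×1.64)×1.64 = 5.953 m²; P = b + 2y√(1+z²) = 1.99 + 2×1.64×1.414 = 6.629 m.
Hydraulic radius R = A/P = 5.953/6.629 = 0.8981 m.
Rearranging Manning's equation: n = (1/Q) A R^(2/3) S^(1/2) = (1/22.9) × 5.953 × 0.8981^(2/3) × √0.002899 = 0.013.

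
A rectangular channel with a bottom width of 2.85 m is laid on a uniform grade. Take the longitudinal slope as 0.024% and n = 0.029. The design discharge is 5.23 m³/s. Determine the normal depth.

Manning's equation rearranged: A R^(2/3) = nQ / (1·√S) = 0.029 × 5.23 / (√0.00024) = 9.79.
Trying y = 3.85 m: A R^(2/3) = 11.26 — too large.
Trying y = 3.42 m: A R^(2/3) = 9.785 — ≈ 9.79.

y_n = 3.42 m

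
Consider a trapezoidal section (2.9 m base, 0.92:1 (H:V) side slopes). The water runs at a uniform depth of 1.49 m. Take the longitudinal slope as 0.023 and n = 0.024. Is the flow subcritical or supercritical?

With bottom width b = 2.9 m and side slope z = 0.92: A = (b + zy)y = (2.9 + 0.92×1.49)×1.49 = 6.363 m²; P = b + 2y√(1+z²) = 2.9 + 2×1.49×1.359 = 6.949 m.
Hydraulic radius R = A/P = 6.363/6.949 = 0.9157 m.
V = (1/n) R^(2/3) √S = (1/0.024) × 0.9157^(2/3) × √0.023 = 5.959 m/s. Hydraulic depth D_h = A/T = 6.363/5.642 = 1.128 m.
Froude number Fr = V/√(g·D_h) = 5.959/√(9.81×1.128) = 1.79, which is greater than 1, so the flow is supercritical.

supercritical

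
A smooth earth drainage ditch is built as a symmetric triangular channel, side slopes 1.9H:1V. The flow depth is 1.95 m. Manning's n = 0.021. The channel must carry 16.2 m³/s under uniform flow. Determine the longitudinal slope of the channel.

S = 0.0027

For a triangular section with side slope z = 1.9: A = zy² = 1.9×1.95² = 7.225 m²; P = 2y√(1+z²) = 2×1.95×2.147 = 8.374 m.
Hydraulic radius R = A/P = 7.225/8.374 = 0.8628 m.
From Manning's equation, S = [nQ / (1 A R^(2/3))]² = [0.021 × 16.2 / (1 × 7.225 × 0.8628^(2/3))]² = 0.0027.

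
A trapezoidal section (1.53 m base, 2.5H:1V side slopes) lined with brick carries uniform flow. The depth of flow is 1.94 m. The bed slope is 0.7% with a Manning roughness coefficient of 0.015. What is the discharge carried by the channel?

With bottom width b = 1.53 m and side slope z = 2.5: A = (b + zy)y = (1.53 + 2.5×1.94)×1.94 = 12.38 m²; P = b + 2y√(1+z²) = 1.53 + 2×1.94×2.693 = 11.98 m.
Hydraulic radius R = A/P = 12.38/11.98 = 1.033 m.
Manning's equation: Q = (1/n) A R^(2/3) S^(1/2) = (1/0.015) × 12.38 × 1.033^(2/3) × 0.007^(1/2) = 70.6 m³/s.

Q = 70.6 m³/s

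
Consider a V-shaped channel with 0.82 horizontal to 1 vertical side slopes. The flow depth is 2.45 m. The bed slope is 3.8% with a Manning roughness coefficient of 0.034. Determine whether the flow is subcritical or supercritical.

supercritical

For a triangular section with side slope z = 0.82: A = zy² = 0.82×2.45² = 4.922 m²; P = 2y√(1+z²) = 2×2.45×1.293 = 6.337 m.
Hydraulic radius R = A/P = 4.922/6.337 = 0.7767 m.
V = (1/n) R^(2/3) √S = (1/0.034) × 0.7767^(2/3) × √0.038 = 4.845 m/s. Hydraulic depth D_h = A/T = 4.922/4.018 = 1.225 m.
Froude number Fr = V/√(g·D_h) = 4.845/√(9.81×1.225) = 1.4, which is greater than 1, so the flow is supercritical.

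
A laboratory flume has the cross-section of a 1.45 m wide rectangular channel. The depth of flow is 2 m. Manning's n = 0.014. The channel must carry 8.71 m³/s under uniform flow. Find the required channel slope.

Flow area A = b·y = 1.45 × 2 = 2.9 m². Wetted perimeter P = b + 2y = 1.45 + 2×2 = 5.45 m.
Hydraulic radius R = A/P = 2.9/5.45 = 0.5321 m.
From Manning's equation, S = [nQ / (1 A R^(2/3))]² = [0.014 × 8.71 / (1 × 2.9 × 0.5321^(2/3))]² = 0.0041.

S = 0.0041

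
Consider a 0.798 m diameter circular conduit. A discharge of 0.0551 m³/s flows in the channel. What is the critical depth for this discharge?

y_c = 0.137 m

At critical depth, Q² T / (g A³) = 1, i.e. A³/T = Q²/g = 0.0551²/9.81 = 0.0003095.
At y = 0.158 m: A³/T = 0.0005437 — over.
At y = 0.123 m: A³/T = 0.0002033 — short.
At y = 0.137 m: A³/T = 0.0003107 — matches.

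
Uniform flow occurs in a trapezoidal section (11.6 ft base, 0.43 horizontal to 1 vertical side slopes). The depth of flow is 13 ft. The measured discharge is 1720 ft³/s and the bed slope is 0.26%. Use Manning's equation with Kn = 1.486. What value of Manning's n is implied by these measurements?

n = 0.031

With bottom width b = 11.6 ft and side slope z = 0.43: A = (b + zy)y = (11.6 + 0.43×13)×13 = 223.5 ft²; P = b + 2y√(1+z²) = 11.6 + 2×13×1.089 = 39.9 ft.
Hydraulic radius R = A/P = 223.5/39.9 = 5.6 ft.
Rearranging Manning's equation: n = (1.486/Q) A R^(2/3) S^(1/2) = (1.486/1720) × 223.5 × 5.6^(2/3) × √0.0026 = 0.031.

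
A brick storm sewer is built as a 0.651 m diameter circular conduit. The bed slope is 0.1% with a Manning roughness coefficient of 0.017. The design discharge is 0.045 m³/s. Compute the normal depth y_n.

Manning's equation rearranged: A R^(2/3) = nQ / (1·√S) = 0.017 × 0.045 / (√0.001) = 0.02419.
Trying y = 0.258 m: A R^(2/3) = 0.03287 — too large.
Trying y = 0.186 m: A R^(2/3) = 0.01767 — too small.
Trying y = 0.219 m: A R^(2/3) = 0.0242 — matches.

y_n = 0.219 m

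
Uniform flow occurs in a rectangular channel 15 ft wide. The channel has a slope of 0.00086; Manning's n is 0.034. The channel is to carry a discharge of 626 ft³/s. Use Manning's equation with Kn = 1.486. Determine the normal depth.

y_n = 11.8 ft

Manning's equation rearranged: A R^(2/3) = nQ / (1.486·√S) = 0.034 × 626 / (1.486 × √0.00086) = 488.4.
Try y = 13.5 ft: A R^(2/3) = 577.9 — high.
Try y = 9.13 ft: A R^(2/3) = 351.8 — low.
Try y = 11.8 ft: A R^(2/3) = 488.5 — ≈ 488.4.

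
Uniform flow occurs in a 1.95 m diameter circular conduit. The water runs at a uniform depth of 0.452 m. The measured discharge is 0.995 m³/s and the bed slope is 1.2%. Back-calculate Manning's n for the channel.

n = 0.024

For a circular section of diameter D = 1.95 m at depth y = 0.452 m, the central angle is θ = 2 arccos(1 − 2y/D) = 2.009 rad. Then A = (D²/8)(θ − sin θ) = 0.5247 m² and P = Dθ/2 = 1.959 m.
Hydraulic radius R = A/P = 0.5247/1.959 = 0.2678 m.
Rearranging Manning's equation: n = (1/Q) A R^(2/3) S^(1/2) = (1/0.995) × 0.5247 × 0.2678^(2/3) × √0.012 = 0.024.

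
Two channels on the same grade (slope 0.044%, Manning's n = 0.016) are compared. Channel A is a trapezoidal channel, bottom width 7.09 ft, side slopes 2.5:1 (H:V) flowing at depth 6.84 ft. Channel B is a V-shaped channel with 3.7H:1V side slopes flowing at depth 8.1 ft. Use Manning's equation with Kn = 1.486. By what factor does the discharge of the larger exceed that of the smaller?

Channel A: With bottom width b = 7.09 ft and side slope z = 2.5: A = (b + zy)y = (7.09 + 2.5×6.84)×6.84 = 165.5 ft²; P = b + 2y√(1+z²) = 7.09 + 2×6.84×2.693 = 43.92 ft. Hydraulic radius R = A/P = 165.5/43.92 = 3.767 ft. Q_A = (1.486/0.016)·165.5·3.767^(2/3)·√0.00044 = 780.4 ft³/s.
Channel B: For a triangular section with side slope z = 3.7: A = zy² = 3.7×8.1² = 242.8 ft²; P = 2y√(1+z²) = 2×8.1×3.833 = 62.09 ft. Hydraulic radius R = A/P = 242.8/62.09 = 3.91 ft. Q_B = (1.486/0.016)·242.8·3.91^(2/3)·√0.00044 = 1174 ft³/s.
The larger discharge is 1174 ft³/s and the smaller is 780.4 ft³/s; the ratio is 1.5.

1.5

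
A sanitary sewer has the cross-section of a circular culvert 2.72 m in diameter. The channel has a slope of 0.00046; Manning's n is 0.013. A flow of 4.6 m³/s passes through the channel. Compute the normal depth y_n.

y_n = 1.55 m

Manning's equation rearranged: A R^(2/3) = nQ / (1·√S) = 0.013 × 4.6 / (√0.00046) = 2.788.
At y = 1.38 m: A R^(2/3) = 2.303 — low.
At y = 1.76 m: A R^(2/3) = 3.377 — high.
At y = 1.55 m: A R^(2/3) = 2.786 — matches.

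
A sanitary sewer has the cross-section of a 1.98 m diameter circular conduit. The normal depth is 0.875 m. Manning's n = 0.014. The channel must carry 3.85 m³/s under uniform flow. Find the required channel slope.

For a circular section of diameter D = 1.98 m at depth y = 0.875 m, the central angle is θ = 2 arccos(1 − 2y/D) = 2.909 rad. Then A = (D²/8)(θ − sin θ) = 1.312 m² and P = Dθ/2 = 2.88 m.
Hydraulic radius R = A/P = 1.312/2.88 = 0.4557 m.
From Manning's equation, S = [nQ / (1 A R^(2/3))]² = [0.014 × 3.85 / (1 × 1.312 × 0.4557^(2/3))]² = 0.00481.

S = 0.00481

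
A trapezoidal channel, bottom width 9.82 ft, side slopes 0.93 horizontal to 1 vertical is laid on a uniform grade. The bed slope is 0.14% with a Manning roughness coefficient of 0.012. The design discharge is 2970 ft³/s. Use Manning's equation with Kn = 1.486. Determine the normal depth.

Manning's equation rearranged: A R^(2/3) = nQ / (1.486·√S) = 0.012 × 2970 / (1.486 × √0.0014) = 641.
At y = 12.7 ft: A R^(2/3) = 924.4 — over.
At y = 9.38 ft: A R^(2/3) = 502.3 — short.
At y = 10.6 ft: A R^(2/3) = 640.4 — matches.

y_n = 10.6 ft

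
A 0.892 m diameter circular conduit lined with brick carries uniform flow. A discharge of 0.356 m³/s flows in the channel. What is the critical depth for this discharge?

At critical depth, Q² T / (g A³) = 1, i.e. A³/T = Q²/g = 0.356²/9.81 = 0.01292.
At y = 0.391 m: A³/T = 0.02067 — over.
At y = 0.346 m: A³/T = 0.01293 — matches.

y_c = 0.346 m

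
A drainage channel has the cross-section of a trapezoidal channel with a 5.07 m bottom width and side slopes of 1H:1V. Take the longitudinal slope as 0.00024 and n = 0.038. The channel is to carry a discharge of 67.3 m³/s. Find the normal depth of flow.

Manning's equation rearranged: A R^(2/3) = nQ / (1·√S) = 0.038 × 67.3 / (√0.00024) = 165.1.
Trying y = 4.5 m: A R^(2/3) = 77.62 — low.
Trying y = 8.33 m: A R^(2/3) = 276.5 — high.
Trying y = 6.53 m: A R^(2/3) = 165.1 — ≈ 165.1.

y_n = 6.53 m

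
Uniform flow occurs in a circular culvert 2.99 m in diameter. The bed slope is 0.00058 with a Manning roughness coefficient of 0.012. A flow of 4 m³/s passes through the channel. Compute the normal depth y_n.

y_n = 1.21 m

Manning's equation rearranged: A R^(2/3) = nQ / (1·√S) = 0.012 × 4 / (√0.00058) = 1.993.
At y = 1.36 m: A R^(2/3) = 2.455 — too large.
At y = 1.21 m: A R^(2/3) = 1.991 — close enough.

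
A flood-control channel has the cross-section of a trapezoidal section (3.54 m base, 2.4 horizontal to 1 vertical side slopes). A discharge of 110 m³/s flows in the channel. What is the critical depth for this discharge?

y_c = 2.72 m

At critical depth, Q² T / (g A³) = 1, i.e. A³/T = Q²/g = 110²/9.81 = 1233.
Trying y = 3.35 m: A³/T = 2976 — high.
Trying y = 1.94 m: A³/T = 312.8 — low.
Trying y = 2.72 m: A³/T = 1237 — matches.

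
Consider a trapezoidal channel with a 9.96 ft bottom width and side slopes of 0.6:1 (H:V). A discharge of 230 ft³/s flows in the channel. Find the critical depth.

At critical depth, Q² T / (g A³) = 1, i.e. A³/T = Q²/g = 230²/32.2 = 1643.
Trying y = 1.7 ft: A³/T = 542 — too small.
Trying y = 2.72 ft: A³/T = 2370 — too large.
Trying y = 2.42 ft: A³/T = 1637 — close enough.

y_c = 2.42 ft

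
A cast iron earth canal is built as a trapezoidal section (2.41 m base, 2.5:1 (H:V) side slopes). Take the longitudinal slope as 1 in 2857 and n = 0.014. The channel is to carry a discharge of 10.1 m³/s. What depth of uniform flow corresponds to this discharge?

Manning's equation rearranged: A R^(2/3) = nQ / (1·√S) = 0.014 × 10.1 / (√0.00035) = 7.558.
Try y = 1.18 m: A R^(2/3) = 5.089 — too small.
Try y = 1.78 m: A R^(2/3) = 12.36 — too large.
Try y = 1.42 m: A R^(2/3) = 7.544 — matches.

y_n = 1.42 m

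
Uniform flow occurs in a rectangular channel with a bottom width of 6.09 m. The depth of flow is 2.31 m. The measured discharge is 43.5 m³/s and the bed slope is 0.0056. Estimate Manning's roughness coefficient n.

Flow area A = b·y = 6.09 × 2.31 = 14.07 m². Wetted perimeter P = b + 2y = 6.09 + 2×2.31 = 10.71 m.
Hydraulic radius R = A/P = 14.07/10.71 = 1.314 m.
Rearranging Manning's equation: n = (1/Q) A R^(2/3) S^(1/2) = (1/43.5) × 14.07 × 1.314^(2/3) × √0.0056 = 0.029.

n = 0.029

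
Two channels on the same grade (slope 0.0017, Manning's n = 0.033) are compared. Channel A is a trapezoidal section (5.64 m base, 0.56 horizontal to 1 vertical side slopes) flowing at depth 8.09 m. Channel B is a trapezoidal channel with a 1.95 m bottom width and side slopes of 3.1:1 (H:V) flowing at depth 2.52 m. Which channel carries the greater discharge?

channel A

Channel A: With bottom width b = 5.64 m and side slope z = 0.56: A = (b + zy)y = (5.64 + 0.56×8.09)×8.09 = 82.28 m²; P = b + 2y√(1+z²) = 5.64 + 2×8.09×1.146 = 24.18 m. Hydraulic radius R = A/P = 82.28/24.18 = 3.402 m. Q_A = (1/0.033)·82.28·3.402^(2/3)·√0.0017 = 232.5 m³/s.
Channel B: With bottom width b = 1.95 m and side slope z = 3.1: A = (b + zy)y = (1.95 + 3.1×2.52)×2.52 = 24.6 m²; P = b + 2y√(1+z²) = 1.95 + 2×2.52×3.257 = 18.37 m. Hydraulic radius R = A/P = 24.6/18.37 = 1.339 m. Q_B = (1/0.033)·24.6·1.339^(2/3)·√0.0017 = 37.35 m³/s.
Q_A = 232.5 m³/s vs Q_B = 37.35 m³/s, so channel A carries more.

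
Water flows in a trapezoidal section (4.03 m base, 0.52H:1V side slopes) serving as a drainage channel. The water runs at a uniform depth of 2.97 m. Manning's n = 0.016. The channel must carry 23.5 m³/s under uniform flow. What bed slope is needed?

With bottom width b = 4.03 m and side slope z = 0.52: A = (b + zy)y = (4.03 + 0.52×2.97)×2.97 = 16.56 m²; P = b + 2y√(1+z²) = 4.03 + 2×2.97×1.127 = 10.73 m.
Hydraulic radius R = A/P = 16.56/10.73 = 1.544 m.
From Manning's equation, S = [nQ / (1 A R^(2/3))]² = [0.016 × 23.5 / (1 × 16.56 × 1.544^(2/3))]² = 0.000289.

S = 0.000289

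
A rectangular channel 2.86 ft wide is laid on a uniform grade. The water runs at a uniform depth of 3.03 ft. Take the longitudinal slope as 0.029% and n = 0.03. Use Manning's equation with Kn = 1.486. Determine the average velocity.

V = 0.827 ft/s

Flow area A = b·y = 2.86 × 3.03 = 8.666 ft². Wetted perimeter P = b + 2y = 2.86 + 2×3.03 = 8.92 ft.
Hydraulic radius R = A/P = 8.666/8.92 = 0.9715 ft.
From Manning's equation, V = (1.486/n) R^(2/3) S^(1/2) = (1.486/0.03) × 0.9715^(2/3) × 0.00029^(1/2) = 0.827 ft/s.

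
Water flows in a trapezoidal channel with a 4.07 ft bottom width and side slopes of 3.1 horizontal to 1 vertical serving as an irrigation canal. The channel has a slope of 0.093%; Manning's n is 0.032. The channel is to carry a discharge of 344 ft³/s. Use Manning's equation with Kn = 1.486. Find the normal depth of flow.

Manning's equation rearranged: A R^(2/3) = nQ / (1.486·√S) = 0.032 × 344 / (1.486 × √0.00093) = 242.9.
At y = 4.85 ft: A R^(2/3) = 175.1 — short.
At y = 7.1 ft: A R^(2/3) = 441.3 — over.
At y = 5.56 ft: A R^(2/3) = 243.1 — matches.

y_n = 5.56 ft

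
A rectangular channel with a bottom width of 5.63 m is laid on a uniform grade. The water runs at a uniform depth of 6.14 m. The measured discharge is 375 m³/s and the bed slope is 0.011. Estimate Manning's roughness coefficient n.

Flow area A = b·y = 5.63 × 6.14 = 34.57 m². Wetted perimeter P = b + 2y = 5.63 + 2×6.14 = 17.91 m.
Hydraulic radius R = A/P = 34.57/17.91 = 1.93 m.
Rearranging Manning's equation: n = (1/Q) A R^(2/3) S^(1/2) = (1/375) × 34.57 × 1.93^(2/3) × √0.011 = 0.015.

n = 0.015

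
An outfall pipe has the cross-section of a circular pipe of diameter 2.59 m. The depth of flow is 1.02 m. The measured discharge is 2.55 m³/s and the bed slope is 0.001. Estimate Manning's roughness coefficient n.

For a circular section of diameter D = 2.59 m at depth y = 1.02 m, the central angle is θ = 2 arccos(1 − 2y/D) = 2.714 rad. Then A = (D²/8)(θ − sin θ) = 1.927 m² and P = Dθ/2 = 3.514 m.
Hydraulic radius R = A/P = 1.927/3.514 = 0.5485 m.
Rearranging Manning's equation: n = (1/Q) A R^(2/3) S^(1/2) = (1/2.55) × 1.927 × 0.5485^(2/3) × √0.001 = 0.016.

n = 0.016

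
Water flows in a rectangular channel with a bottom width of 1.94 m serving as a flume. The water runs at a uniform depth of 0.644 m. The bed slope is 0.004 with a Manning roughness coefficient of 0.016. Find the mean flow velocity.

Flow area A = b·y = 1.94 × 0.644 = 1.249 m². Wetted perimeter P = b + 2y = 1.94 + 2×0.644 = 3.228 m.
Hydraulic radius R = A/P = 1.249/3.228 = 0.387 m.
From Manning's equation, V = (1/n) R^(2/3) S^(1/2) = (1/0.016) × 0.387^(2/3) × 0.004^(1/2) = 2.1 m/s.

V = 2.1 m/s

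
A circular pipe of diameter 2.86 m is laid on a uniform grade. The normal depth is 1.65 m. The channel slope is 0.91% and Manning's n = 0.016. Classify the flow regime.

supercritical

For a circular section of diameter D = 2.86 m at depth y = 1.65 m, the central angle is θ = 2 arccos(1 − 2y/D) = 3.451 rad. Then A = (D²/8)(θ − sin θ) = 3.839 m² and P = Dθ/2 = 4.934 m.
Hydraulic radius R = A/P = 3.839/4.934 = 0.778 m.
V = (1/n) R^(2/3) √S = (1/0.016) × 0.778^(2/3) × √0.0091 = 5.043 m/s. Hydraulic depth D_h = A/T = 3.839/2.826 = 1.358 m.
Froude number Fr = V/√(g·D_h) = 5.043/√(9.81×1.358) = 1.38, which is greater than 1, so the flow is supercritical.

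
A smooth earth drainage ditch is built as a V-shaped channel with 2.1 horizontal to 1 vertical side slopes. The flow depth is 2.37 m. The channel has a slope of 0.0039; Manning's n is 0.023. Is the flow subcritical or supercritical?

For a triangular section with side slope z = 2.1: A = zy² = 2.1×2.37² = 11.8 m²; P = 2y√(1+z²) = 2×2.37×2.326 = 11.02 m.
Hydraulic radius R = A/P = 11.8/11.02 = 1.07 m.
V = (1/n) R^(2/3) √S = (1/0.023) × 1.07^(2/3) × √0.0039 = 2.84 m/s. Hydraulic depth D_h = A/T = 11.8/9.954 = 1.185 m.
Froude number Fr = V/√(g·D_h) = 2.84/√(9.81×1.185) = 0.833, which is less than 1, so the flow is subcritical.

subcritical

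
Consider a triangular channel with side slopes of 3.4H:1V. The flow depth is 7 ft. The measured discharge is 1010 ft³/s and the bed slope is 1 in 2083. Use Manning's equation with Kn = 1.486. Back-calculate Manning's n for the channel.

For a triangular section with side slope z = 3.4: A = zy² = 3.4×7² = 166.6 ft²; P = 2y√(1+z²) = 2×7×3.544 = 49.62 ft.
Hydraulic radius R = A/P = 166.6/49.62 = 3.358 ft.
Rearranging Manning's equation: n = (1.486/Q) A R^(2/3) S^(1/2) = (1.486/1010) × 166.6 × 3.358^(2/3) × √0.0004801 = 0.012.

n = 0.012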